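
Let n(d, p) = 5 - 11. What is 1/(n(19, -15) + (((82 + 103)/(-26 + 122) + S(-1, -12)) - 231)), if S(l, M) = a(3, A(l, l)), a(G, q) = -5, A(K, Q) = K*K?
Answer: -96/23047 ≈ -0.0041654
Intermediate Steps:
A(K, Q) = K²
S(l, M) = -5
n(d, p) = -6
1/(n(19, -15) + (((82 + 103)/(-26 + 122) + S(-1, -12)) - 231)) = 1/(-6 + (((82 + 103)/(-26 + 122) - 5) - 231)) = 1/(-6 + ((185/96 - 5) - 231)) = 1/(-6 + (-295/96 - 231)) = 1/(-6 - 22471/96) = 1/(-23047/96) = -96/23047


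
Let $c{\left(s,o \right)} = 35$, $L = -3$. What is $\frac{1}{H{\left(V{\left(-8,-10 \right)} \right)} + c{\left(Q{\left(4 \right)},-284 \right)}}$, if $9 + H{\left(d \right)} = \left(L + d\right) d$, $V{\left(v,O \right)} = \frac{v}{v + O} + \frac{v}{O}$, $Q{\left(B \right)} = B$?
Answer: $\frac{2025}{48226} \approx 0.04199$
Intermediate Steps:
$V{\left(v,O \right)} = \frac{v}{O} + \frac{v}{O + v}$ ($V{\left(v,O \right)} = \frac{v}{O + v} + \frac{v}{O} = \frac{v}{O} + \frac{v}{O + v}$)
$H{\left(d \right)} = -9 + d \left(-3 + d\right)$ ($H{\left(d \right)} = -9 + \left(-3 + d\right) d = -9 + d \left(-3 + d\right)$)
$\frac{1}{H{\left(V{\left(-8,-10 \right)} \right)} + c{\left(Q{\left(4 \right)},-284 \right)}} = \frac{1}{\left(-9 + \left(- \frac{8 \left(-8 + 2 \left(-10\right)\right)}{\left(-10\right) \left(-10 - 8\right)}\right)^{2} - 3 \left(- \frac{8 \left(-8 + 2 \left(-10\right)\right)}{\left(-10\right) \left(-10 - 8\right)}\right)\right) + 35} = \frac{1}{\left(-9 + \left(\left(-8\right) \left(- \frac{1}{10}\right) \frac{1}{-18} \left(-8 - 20\right)\right)^{2} - 3 \left(\left(-8\right) \left(- \frac{1}{10}\right) \frac{1}{-18} \left(-8 - 20\right)\right)\right) + 35} = \frac{1}{\left(-9 + \left(\left(-8\right) \left(- \frac{1}{10}\right) \left(- \frac{1}{18}\right) \left(-28\right)\right)^{2} - 3 \left(\left(-8\right) \left(- \frac{1}{10}\right) \left(- \frac{1}{18}\right) \left(-28\right)\right)\right) + 35} = \frac{1}{\left(-9 + \left(\frac{56}{45}\right)^{2} - \frac{56}{15}\right) + 35} = \frac{1}{\left(-9 + \frac{3136}{2025} - \frac{56}{15}\right) + 35} = \frac{1}{- \frac{22649}{2025} + 35} = \frac{1}{\frac{48226}{2025}} = \frac{2025}{48226}$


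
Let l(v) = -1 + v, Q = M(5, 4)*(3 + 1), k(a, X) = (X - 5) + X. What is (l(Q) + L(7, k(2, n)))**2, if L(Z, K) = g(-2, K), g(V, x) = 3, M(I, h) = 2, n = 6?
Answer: 100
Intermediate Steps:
k(a, X) = -5 + 2*X (k(a, X) = (-5 + X) + X = -5 + 2*X)
Q = 8 (Q = 2*(3 + 1) = 2*4 = 8)
L(Z, K) = 3
(l(Q) + L(7, k(2, n)))**2 = ((-1 + 8) + 3)**2 = (7 + 3)**2 = 10**2 = 100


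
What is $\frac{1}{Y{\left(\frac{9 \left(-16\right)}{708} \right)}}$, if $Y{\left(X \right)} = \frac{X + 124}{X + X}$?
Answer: $- \frac{3}{913} \approx -0.0032859$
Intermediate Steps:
$Y{\left(X \right)} = \frac{124 + X}{2 X}$
$\frac{1}{Y{\left(\frac{9 \left(-16\right)}{708} \right)}} = \frac{1}{\frac{1}{2} \frac{1}{9 \left(-16\right) \frac{1}{708}} \left(124 + \frac{9 \left(-16\right)}{708}\right)} = \frac{1}{\frac{1}{2} \frac{1}{\left(-144\right) \frac{1}{708}} \left(124 - \frac{12}{59}\right)} = \frac{1}{\frac{1}{2} \frac{1}{- \frac{12}{59}} \left(124 - \frac{12}{59}\right)} = \frac{1}{\frac{1}{2} \left(- \frac{59}{12}\right) \frac{7304}{59}} = \frac{1}{- \frac{913}{3}} = - \frac{3}{913}$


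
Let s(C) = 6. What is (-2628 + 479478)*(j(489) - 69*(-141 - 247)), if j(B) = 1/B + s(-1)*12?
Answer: 2086491667150/163 ≈ 1.2801e+10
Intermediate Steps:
j(B) = 72 + 1/B (j(B) = 1/B + 6*12 = 1/B + 72 = 72 + 1/B)
(-2628 + 479478)*(j(489) - 69*(-141 - 247)) = (-2628 + 479478)*((72 + 1/489) - 69*(-141 - 247)) = 476850*((72 + 1/489) - 69*(-388)) = 476850*(35209/489 + 26772) = 476850*(13126717/489) = 2086491667150/163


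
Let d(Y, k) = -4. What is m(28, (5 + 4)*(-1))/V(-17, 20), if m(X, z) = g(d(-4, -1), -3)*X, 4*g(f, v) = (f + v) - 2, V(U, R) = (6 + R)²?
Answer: -63/676 ≈ -0.093195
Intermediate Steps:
g(f, v) = -½ + f/4 + v/4 (g(f, v) = ((f + v) - 2)/4 = (-2 + f + v)/4 = -½ + f/4 + v/4)
m(X, z) = -9*X/4 (m(X, z) = (-½ + (¼)*(-4) + (¼)*(-3))*X = (-½ - 1 - ¾)*X = -9*X/4)
m(28, (5 + 4)*(-1))/V(-17, 20) = (-9/4*28)/((6 + 20)²) = -63/(26²) = -63/676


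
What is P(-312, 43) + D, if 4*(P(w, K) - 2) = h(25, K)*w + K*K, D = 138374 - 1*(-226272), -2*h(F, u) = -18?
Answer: 1457633/4 ≈ 3.6441e+5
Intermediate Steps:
h(F, u) = 9 (h(F, u) = -½*(-18) = 9)
D = 364646 (D = 138374 + 226272 = 364646)
P(w, K) = 2 + K²/4 + 9*w/4 (P(w, K) = 2 + (9*w + K*K)/4 = 2 + (9*w + K²)/4 = 2 + (K² + 9*w)/4 = 2 + (K²/4 + 9*w/4) = 2 + K²/4 + 9*w/4)
P(-312, 43) + D = (2 + (¼)*43² + (9/4)*(-312)) + 364646 = (2 + (¼)*1849 - 702) + 364646 = (2 + 1849/4 - 702) + 364646 = -951/4 + 364646 = 1457633/4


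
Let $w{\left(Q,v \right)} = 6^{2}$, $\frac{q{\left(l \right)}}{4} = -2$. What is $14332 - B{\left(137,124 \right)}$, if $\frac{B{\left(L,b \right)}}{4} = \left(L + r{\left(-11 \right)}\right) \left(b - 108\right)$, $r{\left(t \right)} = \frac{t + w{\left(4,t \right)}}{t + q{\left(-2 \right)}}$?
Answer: $\frac{107316}{19} \approx 5648.2$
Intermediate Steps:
$q{\left(l \right)} = -8$ ($q{\left(l \right)} = 4 \left(-2\right) = -8$)
$w{\left(Q,v \right)} = 36$
$r{\left(t \right)} = \frac{36 + t}{-8 + t}$ ($r{\left(t \right)} = \frac{t + 36}{t - 8} = \frac{36 + t}{-8 + t}$)
$B{\left(L,b \right)} = 4 \left(-108 + b\right) \left(- \frac{25}{19} + L\right)$ ($B{\left(L,b \right)} = 4 \left(L + \frac{36 - 11}{-8 - 11}\right) \left(b - 108\right) = 4 \left(L + \frac{1}{-19} \cdot 25\right) \left(-108 + b\right) = 4 \left(L - \frac{25}{19}\right) \left(-108 + b\right) = 4 \left(- \frac{25}{19} + L\right) \left(-108 + b\right) = 4 \left(-108 + b\right) \left(- \frac{25}{19} + L\right)$)
$14332 - B{\left(137,124 \right)} = 14332 - \left(\frac{10800}{19} - 59184 - \frac{12400}{19} + 4 \cdot 137 \cdot 124\right) = 14332 - \left(\frac{10800}{19} - 59184 - \frac{12400}{19} + 67952\right) = 14332 - \frac{164992}{19} = \frac{107316}{19}$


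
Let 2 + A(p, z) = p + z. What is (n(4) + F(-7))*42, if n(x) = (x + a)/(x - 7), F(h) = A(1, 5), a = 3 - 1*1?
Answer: 84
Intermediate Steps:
a = 2 (a = 3 - 1 = 2)
A(p, z) = -2 + p + z (A(p, z) = -2 + (p + z) = -2 + p + z)
F(h) = 4 (F(h) = -2 + 1 + 5 = 4)
n(x) = (2 + x)/(-7 + x) (n(x) = (x + 2)/(x - 7) = (2 + x)/(-7 + x))
(n(4) + F(-7))*42 = ((2 + 4)/(-7 + 4) + 4)*42 = (6/(-3) + 4)*42 = (-⅓*6 + 4)*42 = (-2 + 4)*42 = 2*42 = 84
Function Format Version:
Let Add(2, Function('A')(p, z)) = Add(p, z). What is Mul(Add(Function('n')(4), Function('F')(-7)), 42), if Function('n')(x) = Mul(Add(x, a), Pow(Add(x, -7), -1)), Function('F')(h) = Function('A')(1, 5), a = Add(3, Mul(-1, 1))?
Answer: 84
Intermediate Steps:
a = 2 (a = Add(3, -1) = 2)
Function('A')(p, z) = Add(-2, p, z) (Function('A')(p, z) = Add(-2, Add(p, z)) = Add(-2, p, z))
Function('F')(h) = 4 (Function('F')(h) = Add(-2, 1, 5) = 4)
Function('n')(x) = Mul(Pow(Add(-7, x), -1), Add(2, x)) (Function('n')(x) = Mul(Add(x, 2), Pow(Add(x, -7), -1)) = Mul(Add(2, x), Pow(Add(-7, x), -1)) = Mul(Pow(Add(-7, x), -1), Add(2, x)))
Mul(Add(Function('n')(4), Function('F')(-7)), 42) = Mul(Add(Mul(Pow(Add(-7, 4), -1), Add(2, 4)), 4), 42) = Mul(Add(Mul(Pow(-3, -1), 6), 4), 42) = Mul(Add(Mul(Rational(-1, 3), 6), 4), 42) = Mul(Add(-2, 4), 42) = Mul(2, 42) = 84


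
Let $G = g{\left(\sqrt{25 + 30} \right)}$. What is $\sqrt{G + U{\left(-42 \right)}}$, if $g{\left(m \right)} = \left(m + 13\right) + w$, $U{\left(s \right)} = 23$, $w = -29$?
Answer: $\sqrt{7 + \sqrt{55}} \approx 3.7969$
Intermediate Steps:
$g{\left(m \right)} = -16 + m$ ($g{\left(m \right)} = \left(m + 13\right) - 29 = \left(13 + m\right) - 29 = -16 + m$)
$G = -16 + \sqrt{55}$ ($G = -16 + \sqrt{25 + 30} = -16 + \sqrt{55} \approx -8.5838$)
$\sqrt{G + U{\left(-42 \right)}} = \sqrt{\left(-16 + \sqrt{55}\right) + 23} = \sqrt{7 + \sqrt{55}}$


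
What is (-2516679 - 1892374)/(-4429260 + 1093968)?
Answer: 4409053/3335292 ≈ 1.3219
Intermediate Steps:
(-2516679 - 1892374)/(-4429260 + 1093968) = -4409053/(-3335292) = -4409053*(-1/3335292) = 4409053/3335292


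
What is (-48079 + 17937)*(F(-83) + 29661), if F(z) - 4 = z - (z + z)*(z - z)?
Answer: -891660644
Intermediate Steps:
F(z) = 4 + z (F(z) = 4 + (z - (z + z)*(z - z)) = 4 + (z - 2*z*0) = 4 + (z - 1*0) = 4 + (z + 0) = 4 + z)
(-48079 + 17937)*(F(-83) + 29661) = (-48079 + 17937)*((4 - 83) + 29661) = -30142*(-79 + 29661) = -30142*29582 = -891660644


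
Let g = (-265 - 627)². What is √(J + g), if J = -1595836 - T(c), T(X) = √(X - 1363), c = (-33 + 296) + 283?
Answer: √(-800172 - I*√817) ≈ 0.016 - 894.52*I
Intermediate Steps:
c = 546 (c = 263 + 283 = 546)
g = 795664 (g = (-892)² = 795664)
T(X) = √(-1363 + X)
J = -1595836 - I*√817 (J = -1595836 - √(-1363 + 546) = -1595836 - √(-817) = -1595836 - I*√817 ≈ -1.5958e+6 - 28.583*I)
√(J + g) = √((-1595836 - I*√817) + 795664) = √(-800172 - I*√817)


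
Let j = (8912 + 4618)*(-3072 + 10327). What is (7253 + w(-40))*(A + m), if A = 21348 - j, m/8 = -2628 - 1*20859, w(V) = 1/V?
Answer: -14263221648531/20 ≈ -7.1316e+11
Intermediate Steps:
j = 98160150 (j = 13530*7255 = 98160150)
m = -187896 (m = 8*(-2628 - 1*20859) = 8*(-2628 - 20859) = 8*(-23487) = -187896)
A = -98138802 (A = 21348 - 1*98160150 = 21348 - 98160150 = -98138802)
(7253 + w(-40))*(A + m) = (7253 + 1/(-40))*(-98138802 - 187896) = (7253 - 1/40)*(-98326698) = (290119/40)*(-98326698) = -14263221648531/20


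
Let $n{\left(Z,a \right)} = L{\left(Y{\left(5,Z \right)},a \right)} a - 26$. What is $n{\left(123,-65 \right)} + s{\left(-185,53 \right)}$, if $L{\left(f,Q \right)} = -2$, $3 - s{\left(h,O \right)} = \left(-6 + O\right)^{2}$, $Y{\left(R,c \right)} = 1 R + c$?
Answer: $-2102$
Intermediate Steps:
$Y{\left(R,c \right)} = R + c$
$s{\left(h,O \right)} = 3 - \left(-6 + O\right)^{2}$
$n{\left(Z,a \right)} = -26 - 2 a$ ($n{\left(Z,a \right)} = - 2 a - 26 = -26 - 2 a$)
$n{\left(123,-65 \right)} + s{\left(-185,53 \right)} = \left(-26 - -130\right) + \left(3 - \left(-6 + 53\right)^{2}\right) = \left(-26 + 130\right) + \left(3 - 47^{2}\right) = 104 + \left(3 - 2209\right) = 104 - 2206 = -2102$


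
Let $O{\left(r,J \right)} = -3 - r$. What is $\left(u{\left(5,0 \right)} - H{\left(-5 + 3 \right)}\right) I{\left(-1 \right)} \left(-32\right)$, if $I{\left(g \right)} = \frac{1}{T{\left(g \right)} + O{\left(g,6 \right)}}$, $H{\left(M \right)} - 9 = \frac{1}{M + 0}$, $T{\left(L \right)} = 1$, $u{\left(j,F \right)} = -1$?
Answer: $-304$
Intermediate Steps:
$H{\left(M \right)} = 9 + \frac{1}{M}$ ($H{\left(M \right)} = 9 + \frac{1}{M + 0} = 9 + \frac{1}{M}$)
$I{\left(g \right)} = \frac{1}{-2 - g}$ ($I{\left(g \right)} = \frac{1}{1 - \left(3 + g\right)} = \frac{1}{-2 - g}$)
$\left(u{\left(5,0 \right)} - H{\left(-5 + 3 \right)}\right) I{\left(-1 \right)} \left(-32\right) = \left(-1 - \left(9 + \frac{1}{-5 + 3}\right)\right) \left(- \frac{1}{2 - 1}\right) \left(-32\right) = \left(-1 - \left(9 + \frac{1}{-2}\right)\right) \left(- 1^{-1}\right) \left(-32\right) = \left(-1 - \left(9 - \frac{1}{2}\right)\right) \left(\left(-1\right) 1\right) \left(-32\right) = \left(-1 - \frac{17}{2}\right) \left(-1\right) \left(-32\right) = \left(- \frac{19}{2}\right) \left(-1\right) \left(-32\right) = \frac{19}{2} \left(-32\right) = -304$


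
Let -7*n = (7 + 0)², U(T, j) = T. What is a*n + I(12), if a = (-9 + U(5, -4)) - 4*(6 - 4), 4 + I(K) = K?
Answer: 92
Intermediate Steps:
I(K) = -4 + K
a = -12 (a = (-9 + 5) - 4*(6 - 4) = -4 - 4*2 = -4 - 8 = -12)
n = -7 (n = -(7 + 0)²/7 = -⅐*7² = -⅐*49 = -7)
a*n + I(12) = -12*(-7) + (-4 + 12) = 84 + 8 = 92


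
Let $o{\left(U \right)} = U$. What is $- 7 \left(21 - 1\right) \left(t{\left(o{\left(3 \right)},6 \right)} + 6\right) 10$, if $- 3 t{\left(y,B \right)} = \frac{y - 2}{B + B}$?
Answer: $- \frac{75250}{9} \approx -8361.1$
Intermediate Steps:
$t{\left(y,B \right)} = - \frac{-2 + y}{6 B}$ ($t{\left(y,B \right)} = - \frac{\left(y - 2\right) \frac{1}{B + B}}{3} = - \frac{\left(-2 + y\right) \frac{1}{2 B}}{3} = - \frac{\frac{1}{2} \frac{1}{B} \left(-2 + y\right)}{3} = - \frac{-2 + y}{6 B}$)
$- 7 \left(21 - 1\right) \left(t{\left(o{\left(3 \right)},6 \right)} + 6\right) 10 = - 7 \left(21 - 1\right) \left(\frac{2 - 3}{6 \cdot 6} + 6\right) 10 = - 7 \cdot 20 \left(\frac{1}{6} \cdot \frac{1}{6} \left(2 - 3\right) + 6\right) 10 = - 7 \cdot 20 \left(\frac{1}{6} \cdot \frac{1}{6} \left(-1\right) + 6\right) 10 = - 7 \cdot 20 \left(- \frac{1}{36} + 6\right) 10 = - 7 \cdot 20 \cdot \frac{215}{36} \cdot 10 = \left(-7\right) \frac{1075}{9} \cdot 10 = \left(- \frac{7525}{9}\right) 10 = - \frac{75250}{9}$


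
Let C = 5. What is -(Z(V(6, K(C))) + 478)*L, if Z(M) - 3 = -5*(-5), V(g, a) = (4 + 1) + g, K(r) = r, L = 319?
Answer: -161414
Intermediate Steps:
V(g, a) = 5 + g
Z(M) = 28 (Z(M) = 3 - 5*(-5) = 3 + 25 = 28)
-(Z(V(6, K(C))) + 478)*L = -(28 + 478)*319 = -506*319 = -1*161414 = -161414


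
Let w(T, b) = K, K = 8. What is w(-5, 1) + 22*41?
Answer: 910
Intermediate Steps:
w(T, b) = 8
w(-5, 1) + 22*41 = 8 + 22*41 = 8 + 902 = 910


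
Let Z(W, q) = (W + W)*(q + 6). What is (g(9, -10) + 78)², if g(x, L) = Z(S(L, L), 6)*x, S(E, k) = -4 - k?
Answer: 1887876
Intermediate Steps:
Z(W, q) = 2*W*(6 + q) (Z(W, q) = (2*W)*(6 + q) = 2*W*(6 + q))
g(x, L) = x*(-96 - 24*L) (g(x, L) = (2*(-4 - L)*(6 + 6))*x = (2*(-4 - L)*12)*x = (-96 - 24*L)*x = x*(-96 - 24*L))
(g(9, -10) + 78)² = (-24*9*(4 - 10) + 78)² = (-24*9*(-6) + 78)² = (1296 + 78)² = 1374² = 1887876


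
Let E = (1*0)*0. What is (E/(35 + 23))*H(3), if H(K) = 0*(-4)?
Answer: 0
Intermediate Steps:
H(K) = 0
E = 0 (E = 0*0 = 0)
(E/(35 + 23))*H(3) = (0/(35 + 23))*0 = (0/58)*0 = (0*(1/58))*0 = 0*0 = 0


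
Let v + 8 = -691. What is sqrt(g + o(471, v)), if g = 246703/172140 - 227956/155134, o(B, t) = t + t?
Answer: I*sqrt(1271686179187736572395)/953741670 ≈ 37.39*I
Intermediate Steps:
v = -699 (v = -8 - 691 = -699)
o(B, t) = 2*t
g = -484161319/13352383380 (g = 246703*(1/172140) - 227956*1/155134 = 246703/172140 - 113978/77567 = -484161319/13352383380 ≈ -0.036260)
sqrt(g + o(471, v)) = sqrt(-484161319/13352383380 + 2*(-699)) = sqrt(-484161319/13352383380 - 1398) = sqrt(-18667116126559/13352383380) = I*sqrt(1271686179187736572395)/953741670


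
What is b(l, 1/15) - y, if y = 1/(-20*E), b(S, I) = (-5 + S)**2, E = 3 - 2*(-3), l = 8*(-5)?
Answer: 364501/180 ≈ 2025.0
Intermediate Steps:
l = -40
E = 9 (E = 3 + 6 = 9)
y = -1/180 (y = 1/(-20*9) = 1/(-180) = -1/180 ≈ -0.0055556)
b(l, 1/15) - y = (-5 - 40)**2 - 1*(-1/180) = (-45)**2 + 1/180 = 2025 + 1/180 = 364501/180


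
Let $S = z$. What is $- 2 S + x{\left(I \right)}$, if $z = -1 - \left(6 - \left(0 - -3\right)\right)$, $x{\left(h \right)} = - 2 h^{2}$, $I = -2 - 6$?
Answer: $-120$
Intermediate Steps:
$I = -8$ ($I = -2 - 6 = -8$)
$z = -4$ ($z = -1 - \left(6 - \left(0 + 3\right)\right) = -1 - \left(6 - 3\right) = -1 - 3 = -4$)
$S = -4$
$- 2 S + x{\left(I \right)} = \left(-2\right) \left(-4\right) - 2 \left(-8\right)^{2} = 8 - 128 = -120$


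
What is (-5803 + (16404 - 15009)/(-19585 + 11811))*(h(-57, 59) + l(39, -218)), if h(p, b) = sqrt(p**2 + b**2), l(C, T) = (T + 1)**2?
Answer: -2124369237613/7774 - 45113917*sqrt(6730)/7774 ≈ -2.7374e+8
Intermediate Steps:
l(C, T) = (1 + T)**2
h(p, b) = sqrt(b**2 + p**2)
(-5803 + (16404 - 15009)/(-19585 + 11811))*(h(-57, 59) + l(39, -218)) = (-5803 + (16404 - 15009)/(-19585 + 11811))*(sqrt(59**2 + (-57)**2) + (1 - 218)**2) = (-5803 + 1395/(-7774))*(sqrt(3481 + 3249) + (-217)**2) = (-5803 + 1395*(-1/7774))*(sqrt(6730) + 47089) = (-5803 - 1395/7774)*(47089 + sqrt(6730)) = -45113917*(47089 + sqrt(6730))/7774 = -2124369237613/7774 - 45113917*sqrt(6730)/7774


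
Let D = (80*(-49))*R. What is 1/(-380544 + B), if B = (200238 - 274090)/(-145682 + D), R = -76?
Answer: -76119/28966665662 ≈ -2.6278e-6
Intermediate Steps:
D = 297920 (D = (80*(-49))*(-76) = -3920*(-76) = 297920)
B = -36926/76119 (B = (200238 - 274090)/(-145682 + 297920) = -73852/152238 = -73852*1/152238 = -36926/76119 ≈ -0.48511)
1/(-380544 + B) = 1/(-380544 - 36926/76119) = 1/(-28966665662/76119) = -76119/28966665662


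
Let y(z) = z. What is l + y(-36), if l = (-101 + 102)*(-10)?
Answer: -46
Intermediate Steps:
l = -10 (l = 1*(-10) = -10)
l + y(-36) = -10 - 36 = -46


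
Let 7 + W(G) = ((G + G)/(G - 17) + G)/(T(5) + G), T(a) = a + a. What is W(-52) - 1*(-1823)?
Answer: 2633126/1449 ≈ 1817.2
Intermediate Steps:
T(a) = 2*a
W(G) = -7 + (G + 2*G/(-17 + G))/(10 + G) (W(G) = -7 + ((G + G)/(G - 17) + G)/(2*5 + G) = -7 + ((2*G)/(-17 + G) + G)/(10 + G) = -7 + (2*G/(-17 + G) + G)/(10 + G) = -7 + (G + 2*G/(-17 + G))/(10 + G))
W(-52) - 1*(-1823) = 2*(-595 - 17*(-52) + 3*(-52)**2)/(170 - 1*(-52)**2 + 7*(-52)) - 1*(-1823) = 2*(-595 + 884 + 3*2704)/(170 - 1*2704 - 364) + 1823 = 2*(-595 + 884 + 8112)/(170 - 2704 - 364) + 1823 = 2*8401/(-2898) + 1823 = 2*(-1/2898)*8401 + 1823 = -8401/1449 + 1823 = 2633126/1449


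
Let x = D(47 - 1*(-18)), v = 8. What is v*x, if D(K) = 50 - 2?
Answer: 384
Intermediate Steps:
D(K) = 48
x = 48
v*x = 8*48 = 384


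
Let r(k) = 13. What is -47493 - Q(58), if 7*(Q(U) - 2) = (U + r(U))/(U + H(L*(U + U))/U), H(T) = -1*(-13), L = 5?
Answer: -1122738423/23639 ≈ -47495.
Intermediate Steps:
H(T) = 13
Q(U) = 2 + (13 + U)/(7*(U + 13/U)) (Q(U) = 2 + ((U + 13)/(U + 13/U))/7 = 2 + ((13 + U)/(U + 13/U))/7 = 2 + (13 + U)/(7*(U + 13/U)))
-47493 - Q(58) = -47493 - (182 + 13*58 + 15*58²)/(7*(13 + 58²)) = -47493 - (182 + 754 + 15*3364)/(7*(13 + 3364)) = -47493 - (182 + 754 + 50460)/(7*3377) = -47493 - 51396/(7*3377) = -47493 - 1*51396/23639 = -47493 - 51396/23639 = -1122738423/23639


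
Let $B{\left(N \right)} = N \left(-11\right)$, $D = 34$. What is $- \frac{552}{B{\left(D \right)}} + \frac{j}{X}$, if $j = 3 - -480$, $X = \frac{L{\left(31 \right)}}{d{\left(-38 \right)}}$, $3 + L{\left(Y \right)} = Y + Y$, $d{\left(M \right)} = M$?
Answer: $- \frac{3415914}{11033} \approx -309.61$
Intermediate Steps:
$L{\left(Y \right)} = -3 + 2 Y$ ($L{\left(Y \right)} = -3 + \left(Y + Y\right) = -3 + 2 Y$)
$X = - \frac{59}{38}$ ($X = \frac{-3 + 2 \cdot 31}{-38} = \left(-3 + 62\right) \left(- \frac{1}{38}\right) = 59 \left(- \frac{1}{38}\right) = - \frac{59}{38} \approx -1.5526$)
$B{\left(N \right)} = - 11 N$
$j = 483$ ($j = 3 + 480 = 483$)
$- \frac{552}{B{\left(D \right)}} + \frac{j}{X} = - \frac{552}{\left(-11\right) 34} + \frac{483}{- \frac{59}{38}} = - \frac{552}{-374} + 483 \left(- \frac{38}{59}\right) = \left(-552\right) \left(- \frac{1}{374}\right) - \frac{18354}{59} = \frac{276}{187} - \frac{18354}{59} = - \frac{3415914}{11033}$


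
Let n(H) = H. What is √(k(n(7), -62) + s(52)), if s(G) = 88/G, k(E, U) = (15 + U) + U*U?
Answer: 3*√71331/13 ≈ 61.634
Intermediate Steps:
k(E, U) = 15 + U + U² (k(E, U) = (15 + U) + U² = 15 + U + U²)
√(k(n(7), -62) + s(52)) = √((15 - 62 + (-62)²) + 88/52) = √((15 - 62 + 3844) + 88*(1/52)) = √(3797 + 22/13) = √(49383/13) = 3*√71331/13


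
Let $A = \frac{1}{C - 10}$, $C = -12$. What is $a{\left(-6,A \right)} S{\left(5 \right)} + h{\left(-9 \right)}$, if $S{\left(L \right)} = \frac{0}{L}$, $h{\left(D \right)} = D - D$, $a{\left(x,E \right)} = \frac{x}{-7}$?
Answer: $0$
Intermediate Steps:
$A = - \frac{1}{22}$ ($A = \frac{1}{-12 - 10} = \frac{1}{-22} = - \frac{1}{22} \approx -0.045455$)
$a{\left(x,E \right)} = - \frac{x}{7}$ ($a{\left(x,E \right)} = x \left(- \frac{1}{7}\right) = - \frac{x}{7}$)
$h{\left(D \right)} = 0$
$S{\left(L \right)} = 0$
$a{\left(-6,A \right)} S{\left(5 \right)} + h{\left(-9 \right)} = \left(- \frac{1}{7}\right) \left(-6\right) 0 + 0 = \frac{6}{7} \cdot 0 + 0 = 0 + 0 = 0$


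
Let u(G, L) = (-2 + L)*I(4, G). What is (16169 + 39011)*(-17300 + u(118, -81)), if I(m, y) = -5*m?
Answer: -863015200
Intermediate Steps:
u(G, L) = 40 - 20*L (u(G, L) = (-2 + L)*(-5*4) = (-2 + L)*(-20) = 40 - 20*L)
(16169 + 39011)*(-17300 + u(118, -81)) = (16169 + 39011)*(-17300 + (40 - 20*(-81))) = 55180*(-17300 + (40 + 1620)) = 55180*(-17300 + 1660) = 55180*(-15640) = -863015200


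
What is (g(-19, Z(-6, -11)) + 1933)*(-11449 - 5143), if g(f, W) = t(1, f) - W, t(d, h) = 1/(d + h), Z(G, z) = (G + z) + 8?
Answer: -289986680/9 ≈ -3.2221e+7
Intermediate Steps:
Z(G, z) = 8 + G + z
g(f, W) = 1/(1 + f) - W
(g(-19, Z(-6, -11)) + 1933)*(-11449 - 5143) = ((1 - (8 - 6 - 11)*(1 - 19))/(1 - 19) + 1933)*(-11449 - 5143) = ((1 - 1*(-9)*(-18))/(-18) + 1933)*(-16592) = (-(1 - 162)/18 + 1933)*(-16592) = (-1/18*(-161) + 1933)*(-16592) = (161/18 + 1933)*(-16592) = (34955/18)*(-16592) = -289986680/9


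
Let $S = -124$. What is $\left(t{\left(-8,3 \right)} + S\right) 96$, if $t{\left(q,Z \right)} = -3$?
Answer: $-12192$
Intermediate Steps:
$\left(t{\left(-8,3 \right)} + S\right) 96 = \left(-3 - 124\right) 96 = \left(-127\right) 96 = -12192$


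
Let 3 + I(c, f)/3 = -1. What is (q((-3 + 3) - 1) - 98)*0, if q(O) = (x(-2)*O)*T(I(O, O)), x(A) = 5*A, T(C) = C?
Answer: 0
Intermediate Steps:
I(c, f) = -12 (I(c, f) = -9 + 3*(-1) = -9 - 3 = -12)
q(O) = 120*O (q(O) = ((5*(-2))*O)*(-12) = -10*O*(-12) = 120*O)
(q((-3 + 3) - 1) - 98)*0 = (120*((-3 + 3) - 1) - 98)*0 = (120*(0 - 1) - 98)*0 = (120*(-1) - 98)*0 = (-120 - 98)*0 = -218*0 = 0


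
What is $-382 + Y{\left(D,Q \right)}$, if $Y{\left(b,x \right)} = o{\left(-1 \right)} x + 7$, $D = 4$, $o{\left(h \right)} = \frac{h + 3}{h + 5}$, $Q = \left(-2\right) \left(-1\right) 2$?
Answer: $-373$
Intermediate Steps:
$Q = 4$ ($Q = 2 \cdot 2 = 4$)
$o{\left(h \right)} = \frac{3 + h}{5 + h}$
$Y{\left(b,x \right)} = 7 + \frac{x}{2}$ ($Y{\left(b,x \right)} = \frac{3 - 1}{5 - 1} x + 7 = \frac{1}{4} \cdot 2 x + 7 = \frac{x}{2} + 7 = 7 + \frac{x}{2}$)
$-382 + Y{\left(D,Q \right)} = -382 + \left(7 + \frac{1}{2} \cdot 4\right) = -382 + \left(7 + 2\right) = -382 + 9 = -373$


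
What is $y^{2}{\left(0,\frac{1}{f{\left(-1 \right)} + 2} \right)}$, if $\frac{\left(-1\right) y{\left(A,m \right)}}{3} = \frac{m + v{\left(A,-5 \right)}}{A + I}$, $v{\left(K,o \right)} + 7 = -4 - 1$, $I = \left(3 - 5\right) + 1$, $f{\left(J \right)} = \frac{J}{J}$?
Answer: $1225$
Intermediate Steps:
$f{\left(J \right)} = 1$
$I = -1$ ($I = -2 + 1 = -1$)
$v{\left(K,o \right)} = -12$ ($v{\left(K,o \right)} = -7 - 5 = -12$)
$y{\left(A,m \right)} = - \frac{3 \left(-12 + m\right)}{-1 + A}$ ($y{\left(A,m \right)} = - 3 \frac{m - 12}{A - 1} = - 3 \frac{-12 + m}{-1 + A} = - \frac{3 \left(-12 + m\right)}{-1 + A}$)
$y^{2}{\left(0,\frac{1}{f{\left(-1 \right)} + 2} \right)} = \left(\frac{3 \left(12 - \frac{1}{1 + 2}\right)}{-1 + 0}\right)^{2} = \left(\frac{3 \left(12 - \frac{1}{3}\right)}{-1}\right)^{2} = \left(3 \left(-1\right) \left(12 - \frac{1}{3}\right)\right)^{2} = \left(3 \left(-1\right) \frac{35}{3}\right)^{2} = \left(-35\right)^{2} = 1225$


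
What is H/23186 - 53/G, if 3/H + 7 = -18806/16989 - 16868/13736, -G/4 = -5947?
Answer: -336702186445703/150187777887761716 ≈ -0.0022419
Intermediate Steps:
G = 23788 (G = -4*(-5947) = 23788)
H = -175020678/544603999 (H = 3/(-7 + (-18806/16989 - 16868/13736)) = 3/(-7 + (-18806*1/16989 - 16868*1/13736)) = 3/(-7 + (-18806/16989 - 4217/3434)) = 3/(-7 - 136222417/58340226) = 3/(-544603999/58340226) = 3*(-58340226/544603999) = -175020678/544603999 ≈ -0.32137)
H/23186 - 53/G = -175020678/544603999/23186 - 53/23788 = -175020678/544603999*1/23186 - 53*1/23788 = -87510339/6313594160407 - 53/23788 = -336702186445703/150187777887761716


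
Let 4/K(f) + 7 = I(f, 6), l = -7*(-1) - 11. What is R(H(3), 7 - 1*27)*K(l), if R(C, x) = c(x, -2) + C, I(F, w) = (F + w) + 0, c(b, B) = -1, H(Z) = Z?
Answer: -8/5 ≈ -1.6000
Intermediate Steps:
I(F, w) = F + w
l = -4 (l = 7 - 11 = -4)
K(f) = 4/(-1 + f) (K(f) = 4/(-7 + (f + 6)) = 4/(-7 + (6 + f)) = 4/(-1 + f))
R(C, x) = -1 + C
R(H(3), 7 - 1*27)*K(l) = (-1 + 3)*(4/(-1 - 4)) = 2*(4/(-5)) = 2*(4*(-⅕)) = 2*(-⅘) = -8/5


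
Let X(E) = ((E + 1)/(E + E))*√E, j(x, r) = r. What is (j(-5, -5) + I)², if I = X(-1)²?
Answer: 25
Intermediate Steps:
X(E) = (1 + E)/(2*√E) (X(E) = ((1 + E)/((2*E)))*√E = ((1 + E)*(1/(2*E)))*√E = ((1 + E)/(2*E))*√E = (1 + E)/(2*√E))
I = 0 (I = ((1 - 1)/(2*√(-1)))² = ((½)*(-I)*0)² = 0² = 0)
(j(-5, -5) + I)² = (-5 + 0)² = (-5)² = 25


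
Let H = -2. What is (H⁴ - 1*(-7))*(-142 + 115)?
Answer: -621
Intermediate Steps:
(H⁴ - 1*(-7))*(-142 + 115) = ((-2)⁴ - 1*(-7))*(-142 + 115) = (16 + 7)*(-27) = 23*(-27) = -621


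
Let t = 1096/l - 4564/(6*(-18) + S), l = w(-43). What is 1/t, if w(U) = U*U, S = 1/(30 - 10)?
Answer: 3991991/171142984 ≈ 0.023325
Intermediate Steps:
S = 1/20 ≈ 0.050000
w(U) = U²
l = 1849 (l = (-43)² = 1849)
t = 171142984/3991991 (t = 1096/1849 - 4564/(6*(-18) + 1/20) = 1096*(1/1849) - 4564/(-108 + 1/20) = 1096/1849 - 4564/(-2159/20) = 1096/1849 - 4564*(-20/2159) = 1096/1849 + 91280/2159 = 171142984/3991991 ≈ 42.872)
1/t = 1/(171142984/3991991) = 3991991/171142984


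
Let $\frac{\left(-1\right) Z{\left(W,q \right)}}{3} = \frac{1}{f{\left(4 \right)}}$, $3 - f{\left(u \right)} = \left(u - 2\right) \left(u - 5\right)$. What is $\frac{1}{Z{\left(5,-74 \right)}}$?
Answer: $- \frac{5}{3} \approx -1.6667$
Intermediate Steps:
$f{\left(u \right)} = 3 - \left(-5 + u\right) \left(-2 + u\right)$ ($f{\left(u \right)} = 3 - \left(u - 2\right) \left(u - 5\right) = 3 - \left(-2 + u\right) \left(-5 + u\right) = 3 - \left(-5 + u\right) \left(-2 + u\right)$)
$Z{\left(W,q \right)} = - \frac{3}{5}$ ($Z{\left(W,q \right)} = - \frac{3}{-7 - 4^{2} + 7 \cdot 4} = - \frac{3}{-7 - 16 + 28} = - \frac{3}{5}$)
$\frac{1}{Z{\left(5,-74 \right)}} = \frac{1}{- \frac{3}{5}} = - \frac{5}{3}$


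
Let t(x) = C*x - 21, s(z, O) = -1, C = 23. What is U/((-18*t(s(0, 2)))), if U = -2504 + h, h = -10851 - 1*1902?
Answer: -1387/72 ≈ -19.264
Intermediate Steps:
h = -12753 (h = -10851 - 1902 = -12753)
t(x) = -21 + 23*x (t(x) = 23*x - 21 = -21 + 23*x)
U = -15257 (U = -2504 - 12753 = -15257)
U/((-18*t(s(0, 2)))) = -15257*(-1/(18*(-21 + 23*(-1)))) = -15257*(-1/(18*(-21 - 23))) = -15257/((-18*(-44))) = -15257/792 = -15257*1/792 = -1387/72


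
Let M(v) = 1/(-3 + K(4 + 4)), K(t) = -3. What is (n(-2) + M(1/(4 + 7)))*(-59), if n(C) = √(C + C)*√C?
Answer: 59/6 + 118*√2 ≈ 176.71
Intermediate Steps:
n(C) = C*√2 (n(C) = √(2*C)*√C = (√2*√C)*√C = C*√2)
M(v) = -⅙ (M(v) = 1/(-3 - 3) = 1/(-6) = -⅙)
(n(-2) + M(1/(4 + 7)))*(-59) = (-2*√2 - ⅙)*(-59) = (-⅙ - 2*√2)*(-59) = 59/6 + 118*√2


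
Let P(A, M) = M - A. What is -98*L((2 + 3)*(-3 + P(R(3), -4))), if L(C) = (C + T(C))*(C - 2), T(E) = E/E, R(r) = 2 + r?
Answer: -358484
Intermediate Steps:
T(E) = 1
L(C) = (1 + C)*(-2 + C) (L(C) = (C + 1)*(C - 2) = (1 + C)*(-2 + C))
-98*L((2 + 3)*(-3 + P(R(3), -4))) = -98*(-2 + ((2 + 3)*(-3 + (-4 - (2 + 3))))² - (2 + 3)*(-3 + (-4 - (2 + 3)))) = -98*(-2 + (5*(-3 + (-4 - 1*5)))² - 5*(-3 + (-4 - 1*5))) = -98*(-2 + (5*(-3 + (-4 - 5)))² - 5*(-3 + (-4 - 5))) = -98*(-2 + (5*(-3 - 9))² - 5*(-3 - 9)) = -98*(-2 + (5*(-12))² - 5*(-12)) = -98*(-2 + (-60)² - 1*(-60)) = -98*(-2 + 3600 + 60) = -98*3658 = -358484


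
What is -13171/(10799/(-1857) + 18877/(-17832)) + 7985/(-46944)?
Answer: 2274729377889059/1187278214112 ≈ 1915.9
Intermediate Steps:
-13171/(10799/(-1857) + 18877/(-17832)) + 7985/(-46944) = -13171/(10799*(-1/1857) + 18877*(-1/17832)) + 7985*(-1/46944) = -13171/(-10799/1857 - 18877/17832) - 7985/46944 = -13171/(-25291373/3679336) - 7985/46944 = -13171*(-3679336/25291373) - 7985/46944 = 48460534456/25291373 - 7985/46944 = 2274729377889059/1187278214112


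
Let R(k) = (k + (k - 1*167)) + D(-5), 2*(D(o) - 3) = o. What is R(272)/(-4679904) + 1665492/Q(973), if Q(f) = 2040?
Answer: 649528491889/795583680 ≈ 816.42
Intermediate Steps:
D(o) = 3 + o/2
R(k) = -333/2 + 2*k (R(k) = (k + (k - 1*167)) + (3 + (½)*(-5)) = (k + (k - 167)) + (3 - 5/2) = (k + (-167 + k)) + ½ = (-167 + 2*k) + ½ = -333/2 + 2*k)
R(272)/(-4679904) + 1665492/Q(973) = (-333/2 + 2*272)/(-4679904) + 1665492/2040 = (-333/2 + 544)*(-1/4679904) + 1665492*(1/2040) = (755/2)*(-1/4679904) + 138791/170 = -755/9359808 + 138791/170 = 649528491889/795583680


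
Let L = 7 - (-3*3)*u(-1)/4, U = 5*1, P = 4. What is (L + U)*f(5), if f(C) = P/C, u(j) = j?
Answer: 39/5 ≈ 7.8000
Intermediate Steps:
f(C) = 4/C
U = 5
L = 19/4 (L = 7 - (-3*3)*(-1/4) = 7 - (-9)*(-1*¼) = 7 - (-9)*(-1)/4 = 7 - 1*9/4 = 7 - 9/4 = 19/4 ≈ 4.7500)
(L + U)*f(5) = (19/4 + 5)*(4/5) = 39*(4*(⅕))/4 = (39/4)*(⅘) = 39/5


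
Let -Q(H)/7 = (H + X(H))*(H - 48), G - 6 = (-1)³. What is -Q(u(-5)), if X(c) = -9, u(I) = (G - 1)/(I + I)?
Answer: 79618/25 ≈ 3184.7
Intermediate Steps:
G = 5 (G = 6 + (-1)³ = 6 - 1 = 5)
u(I) = 2/I (u(I) = (5 - 1)/(I + I) = 4/((2*I)) = 4*(1/(2*I)) = 2/I)
Q(H) = -7*(-48 + H)*(-9 + H) (Q(H) = -7*(H - 9)*(H - 48) = -7*(-9 + H)*(-48 + H) = -7*(-48 + H)*(-9 + H))
-Q(u(-5)) = -(-3024 - 7*(2/(-5))² + 399*(2/(-5))) = -(-3024 - 7*(2*(-⅕))² + 399*(2*(-⅕))) = -(-3024 - 7*(-⅖)² + 399*(-⅖)) = -(-3024 - 7*4/25 - 798/5) = -(-3024 - 28/25 - 798/5) = -1*(-79618/25) = 79618/25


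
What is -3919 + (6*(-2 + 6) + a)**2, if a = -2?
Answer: -3435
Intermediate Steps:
-3919 + (6*(-2 + 6) + a)**2 = -3919 + (6*(-2 + 6) - 2)**2 = -3919 + (6*4 - 2)**2 = -3919 + (24 - 2)**2 = -3919 + 22**2 = -3919 + 484 = -3435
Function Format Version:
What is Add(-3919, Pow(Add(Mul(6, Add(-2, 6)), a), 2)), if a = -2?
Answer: -3435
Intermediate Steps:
Add(-3919, Pow(Add(Mul(6, Add(-2, 6)), a), 2)) = Add(-3919, Pow(Add(Mul(6, Add(-2, 6)), -2), 2)) = Add(-3919, Pow(Add(Mul(6, 4), -2), 2)) = Add(-3919, Pow(Add(24, -2), 2)) = Add(-3919, Pow(22, 2)) = Add(-3919, 484) = -3435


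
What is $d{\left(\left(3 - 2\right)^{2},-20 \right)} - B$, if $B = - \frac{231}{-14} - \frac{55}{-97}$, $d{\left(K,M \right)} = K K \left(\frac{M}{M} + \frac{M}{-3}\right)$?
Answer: $- \frac{5471}{582} \approx -9.4003$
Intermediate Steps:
$d{\left(K,M \right)} = K^{2} \left(1 - \frac{M}{3}\right)$ ($d{\left(K,M \right)} = K^{2} \left(1 + M \left(- \frac{1}{3}\right)\right) = K^{2} \left(1 - \frac{M}{3}\right)$)
$B = \frac{3311}{194}$ ($B = \left(-231\right) \left(- \frac{1}{14}\right) - - \frac{55}{97} = \frac{33}{2} + \frac{55}{97} = \frac{3311}{194} \approx 17.067$)
$d{\left(\left(3 - 2\right)^{2},-20 \right)} - B = \frac{\left(\left(3 - 2\right)^{2}\right)^{2} \left(3 - -20\right)}{3} - \frac{3311}{194} = \frac{\left(1^{2}\right)^{2} \left(3 + 20\right)}{3} - \frac{3311}{194} = \frac{1}{3} \cdot 1^{2} \cdot 23 - \frac{3311}{194} = \frac{1}{3} \cdot 1 \cdot 23 - \frac{3311}{194} = \frac{23}{3} - \frac{3311}{194} = - \frac{5471}{582}$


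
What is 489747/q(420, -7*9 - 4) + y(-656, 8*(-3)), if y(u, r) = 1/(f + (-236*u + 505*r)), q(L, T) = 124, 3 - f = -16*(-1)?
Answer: 69878571325/17692692 ≈ 3949.6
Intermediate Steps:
f = -13 (f = 3 - (-16)*(-1) = 3 - 1*16 = 3 - 16 = -13)
y(u, r) = 1/(-13 - 236*u + 505*r) (y(u, r) = 1/(-13 + (-236*u + 505*r)) = 1/(-13 - 236*u + 505*r))
489747/q(420, -7*9 - 4) + y(-656, 8*(-3)) = 489747/124 + 1/(-13 - 236*(-656) + 505*(8*(-3))) = 489747*(1/124) + 1/(-13 + 154816 + 505*(-24)) = 489747/124 + 1/(-13 + 154816 - 12120) = 489747/124 + 1/142683 = 69878571325/17692692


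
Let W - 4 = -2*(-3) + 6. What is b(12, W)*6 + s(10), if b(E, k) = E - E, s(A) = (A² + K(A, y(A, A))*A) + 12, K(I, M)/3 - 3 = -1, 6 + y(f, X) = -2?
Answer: 172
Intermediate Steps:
y(f, X) = -8 (y(f, X) = -6 - 2 = -8)
K(I, M) = 6 (K(I, M) = 9 + 3*(-1) = 9 - 3 = 6)
s(A) = 12 + A² + 6*A (s(A) = (A² + 6*A) + 12 = 12 + A² + 6*A)
W = 16 (W = 4 + (-2*(-3) + 6) = 4 + (6 + 6) = 4 + 12 = 16)
b(E, k) = 0
b(12, W)*6 + s(10) = 0*6 + (12 + 10² + 6*10) = 0 + (12 + 100 + 60) = 0 + 172 = 172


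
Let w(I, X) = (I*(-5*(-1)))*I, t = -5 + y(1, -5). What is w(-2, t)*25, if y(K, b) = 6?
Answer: 500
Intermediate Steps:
t = 1 (t = -5 + 6 = 1)
w(I, X) = 5*I**2 (w(I, X) = (I*5)*I = (5*I)*I = 5*I**2)
w(-2, t)*25 = (5*(-2)**2)*25 = (5*4)*25 = 20*25 = 500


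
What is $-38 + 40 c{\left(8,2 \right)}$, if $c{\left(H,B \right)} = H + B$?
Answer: $362$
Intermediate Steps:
$c{\left(H,B \right)} = B + H$
$-38 + 40 c{\left(8,2 \right)} = -38 + 40 \left(2 + 8\right) = -38 + 40 \cdot 10 = -38 + 400 = 362$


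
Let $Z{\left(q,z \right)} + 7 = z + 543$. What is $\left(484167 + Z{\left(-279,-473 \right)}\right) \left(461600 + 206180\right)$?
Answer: $323359109400$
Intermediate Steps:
$Z{\left(q,z \right)} = 536 + z$ ($Z{\left(q,z \right)} = -7 + \left(z + 543\right) = -7 + \left(543 + z\right) = 536 + z$)
$\left(484167 + Z{\left(-279,-473 \right)}\right) \left(461600 + 206180\right) = \left(484167 + \left(536 - 473\right)\right) \left(461600 + 206180\right) = \left(484167 + 63\right) 667780 = 484230 \cdot 667780 = 323359109400$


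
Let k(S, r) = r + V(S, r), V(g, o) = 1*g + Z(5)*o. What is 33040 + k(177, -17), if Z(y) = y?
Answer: 33115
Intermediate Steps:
V(g, o) = g + 5*o (V(g, o) = 1*g + 5*o = g + 5*o)
k(S, r) = S + 6*r (k(S, r) = r + (S + 5*r) = S + 6*r)
33040 + k(177, -17) = 33040 + (177 + 6*(-17)) = 33040 + (177 - 102) = 33040 + 75 = 33115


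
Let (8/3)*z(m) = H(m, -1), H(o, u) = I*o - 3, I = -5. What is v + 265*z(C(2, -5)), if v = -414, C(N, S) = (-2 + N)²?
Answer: -5697/8 ≈ -712.13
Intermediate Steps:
H(o, u) = -3 - 5*o (H(o, u) = -5*o - 3 = -3 - 5*o)
z(m) = -9/8 - 15*m/8 (z(m) = 3*(-3 - 5*m)/8 = -9/8 - 15*m/8)
v + 265*z(C(2, -5)) = -414 + 265*(-9/8 - 15*(-2 + 2)²/8) = -414 + 265*(-9/8 - 15/8*0²) = -414 + 265*(-9/8 - 15/8*0) = -414 + 265*(-9/8 + 0) = -414 + 265*(-9/8) = -414 - 2385/8 = -5697/8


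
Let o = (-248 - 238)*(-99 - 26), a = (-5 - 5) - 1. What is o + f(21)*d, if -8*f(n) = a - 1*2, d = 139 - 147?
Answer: 60737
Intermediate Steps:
a = -11 (a = -10 - 1 = -11)
o = 60750 (o = -486*(-125) = 60750)
d = -8
f(n) = 13/8 (f(n) = -(-11 - 1*2)/8 = -(-11 - 2)/8 = -⅛*(-13) = 13/8)
o + f(21)*d = 60750 + (13/8)*(-8) = 60750 - 13 = 60737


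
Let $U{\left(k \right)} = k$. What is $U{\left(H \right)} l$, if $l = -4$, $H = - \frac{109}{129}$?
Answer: $\frac{436}{129} \approx 3.3798$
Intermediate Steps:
$H = - \frac{109}{129}$ ($H = \left(-109\right) \frac{1}{129} = - \frac{109}{129} \approx -0.84496$)
$U{\left(H \right)} l = \left(- \frac{109}{129}\right) \left(-4\right) = \frac{436}{129}$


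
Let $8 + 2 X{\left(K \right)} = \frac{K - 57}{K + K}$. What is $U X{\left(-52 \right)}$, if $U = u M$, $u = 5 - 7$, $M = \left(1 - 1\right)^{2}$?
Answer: $0$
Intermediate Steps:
$M = 0$ ($M = 0^{2} = 0$)
$u = -2$ ($u = 5 - 7 = -2$)
$X{\left(K \right)} = -4 + \frac{-57 + K}{4 K}$ ($X{\left(K \right)} = -4 + \frac{\left(K - 57\right) \frac{1}{K + K}}{2} = -4 + \frac{\left(-57 + K\right) \frac{1}{2 K}}{2} = -4 + \frac{\frac{1}{2} \frac{1}{K} \left(-57 + K\right)}{2} = -4 + \frac{-57 + K}{4 K}$)
$U = 0$ ($U = \left(-2\right) 0 = 0$)
$U X{\left(-52 \right)} = 0 \frac{3 \left(-19 - -260\right)}{4 \left(-52\right)} = 0 \cdot \frac{3}{4} \left(- \frac{1}{52}\right) \left(-19 + 260\right) = 0 \cdot \frac{3}{4} \left(- \frac{1}{52}\right) 241 = 0 \left(- \frac{723}{208}\right) = 0$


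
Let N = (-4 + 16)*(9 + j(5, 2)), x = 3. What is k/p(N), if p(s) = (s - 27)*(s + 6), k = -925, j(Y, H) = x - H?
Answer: -925/11718 ≈ -0.078938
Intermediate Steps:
j(Y, H) = 3 - H
N = 120 (N = (-4 + 16)*(9 + (3 - 1*2)) = 12*(9 + (3 - 2)) = 12*(9 + 1) = 12*10 = 120)
p(s) = (-27 + s)*(6 + s)
k/p(N) = -925/(-162 + 120² - 21*120) = -925/(-162 + 14400 - 2520) = -925/11718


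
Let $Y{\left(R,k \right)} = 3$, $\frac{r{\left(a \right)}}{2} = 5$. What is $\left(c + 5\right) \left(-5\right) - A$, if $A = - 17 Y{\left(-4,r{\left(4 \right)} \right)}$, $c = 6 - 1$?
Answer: $1$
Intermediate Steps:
$c = 5$ ($c = 6 - 1 = 5$)
$r{\left(a \right)} = 10$ ($r{\left(a \right)} = 2 \cdot 5 = 10$)
$A = -51$ ($A = \left(-17\right) 3 = -51$)
$\left(c + 5\right) \left(-5\right) - A = \left(5 + 5\right) \left(-5\right) - -51 = 10 \left(-5\right) + 51 = -50 + 51 = 1$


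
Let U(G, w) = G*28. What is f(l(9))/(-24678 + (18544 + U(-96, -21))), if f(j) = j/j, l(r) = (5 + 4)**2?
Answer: -1/8822 ≈ -0.00011335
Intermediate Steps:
U(G, w) = 28*G
l(r) = 81 (l(r) = 9**2 = 81)
f(j) = 1
f(l(9))/(-24678 + (18544 + U(-96, -21))) = 1/(-24678 + (18544 + 28*(-96))) = 1/(-24678 + (18544 - 2688)) = 1/(-24678 + 15856) = 1/(-8822) = 1*(-1/8822) = -1/8822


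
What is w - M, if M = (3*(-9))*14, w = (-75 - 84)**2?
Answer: 25659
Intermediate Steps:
w = 25281 (w = (-159)**2 = 25281)
M = -378 (M = -27*14 = -378)
w - M = 25281 - 1*(-378) = 25281 + 378 = 25659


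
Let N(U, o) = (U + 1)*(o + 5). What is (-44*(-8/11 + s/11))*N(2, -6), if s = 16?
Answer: 96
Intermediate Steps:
N(U, o) = (1 + U)*(5 + o)
(-44*(-8/11 + s/11))*N(2, -6) = (-44*(-8/11 + 16/11))*(5 - 6 + 5*2 + 2*(-6)) = (-44*(-8*1/11 + 16*(1/11)))*(5 - 6 + 10 - 12) = -44*(-8/11 + 16/11)*(-3) = -44*8/11*(-3) = -32*(-3) = 96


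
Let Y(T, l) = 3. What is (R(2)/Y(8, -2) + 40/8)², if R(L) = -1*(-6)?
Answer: 49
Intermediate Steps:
R(L) = 6
(R(2)/Y(8, -2) + 40/8)² = (6/3 + 40/8)² = (6*(⅓) + 40*(⅛))² = (2 + 5)² = 7² = 49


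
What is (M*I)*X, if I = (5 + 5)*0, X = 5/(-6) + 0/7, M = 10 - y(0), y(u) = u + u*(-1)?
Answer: 0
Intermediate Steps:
y(u) = 0 (y(u) = u - u = 0)
M = 10 (M = 10 - 1*0 = 10 + 0 = 10)
X = -⅚ (X = 5*(-⅙) + 0*(⅐) = -⅚ + 0 = -⅚ ≈ -0.83333)
I = 0 (I = 10*0 = 0)
(M*I)*X = (10*0)*(-⅚) = 0*(-⅚) = 0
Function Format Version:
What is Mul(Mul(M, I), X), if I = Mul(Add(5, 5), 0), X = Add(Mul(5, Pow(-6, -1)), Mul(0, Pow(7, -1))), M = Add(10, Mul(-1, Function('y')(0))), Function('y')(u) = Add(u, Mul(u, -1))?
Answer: 0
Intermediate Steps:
Function('y')(u) = 0 (Function('y')(u) = Add(u, Mul(-1, u)) = 0)
M = 10 (M = Add(10, Mul(-1, 0)) = Add(10, 0) = 10)
X = Rational(-5, 6) (X = Add(Mul(5, Rational(-1, 6)), Mul(0, Rational(1, 7))) = Add(Rational(-5, 6), 0) = Rational(-5, 6) ≈ -0.83333)
I = 0 (I = Mul(10, 0) = 0)
Mul(Mul(M, I), X) = Mul(Mul(10, 0), Rational(-5, 6)) = Mul(0, Rational(-5, 6)) = 0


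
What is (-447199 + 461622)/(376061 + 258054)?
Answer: 14423/634115 ≈ 0.022745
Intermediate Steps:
(-447199 + 461622)/(376061 + 258054) = 14423/634115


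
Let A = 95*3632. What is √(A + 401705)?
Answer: √746745 ≈ 864.14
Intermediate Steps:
A = 345040
√(A + 401705) = √(345040 + 401705) = √746745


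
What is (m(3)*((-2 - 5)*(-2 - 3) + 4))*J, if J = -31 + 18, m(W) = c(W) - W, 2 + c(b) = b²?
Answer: -2028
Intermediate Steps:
c(b) = -2 + b²
m(W) = -2 + W² - W (m(W) = (-2 + W²) - W = -2 + W² - W)
J = -13
(m(3)*((-2 - 5)*(-2 - 3) + 4))*J = ((-2 + 3² - 1*3)*((-2 - 5)*(-2 - 3) + 4))*(-13) = ((-2 + 9 - 3)*(-7*(-5) + 4))*(-13) = (4*(35 + 4))*(-13) = (4*39)*(-13) = 156*(-13) = -2028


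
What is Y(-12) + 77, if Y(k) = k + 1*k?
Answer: 53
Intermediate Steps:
Y(k) = 2*k (Y(k) = k + k = 2*k)
Y(-12) + 77 = 2*(-12) + 77 = -24 + 77 = 53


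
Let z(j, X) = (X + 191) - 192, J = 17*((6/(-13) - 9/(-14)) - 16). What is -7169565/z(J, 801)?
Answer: -1433913/160 ≈ -8962.0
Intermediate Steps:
J = -48943/182 (J = 17*((6*(-1/13) - 9*(-1/14)) - 16) = 17*((-6/13 + 9/14) - 16) = 17*(33/182 - 16) = 17*(-2879/182) = -48943/182 ≈ -268.92)
z(j, X) = -1 + X (z(j, X) = (191 + X) - 192 = -1 + X)
-7169565/z(J, 801) = -7169565/(-1 + 801) = -7169565/800 = -7169565*1/800 = -1433913/160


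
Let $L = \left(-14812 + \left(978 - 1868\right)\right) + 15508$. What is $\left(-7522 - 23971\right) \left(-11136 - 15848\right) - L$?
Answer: $849807306$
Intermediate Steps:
$L = -194$ ($L = \left(-14812 + \left(978 - 1868\right)\right) + 15508 = \left(-14812 - 890\right) + 15508 = -15702 + 15508 = -194$)
$\left(-7522 - 23971\right) \left(-11136 - 15848\right) - L = \left(-7522 - 23971\right) \left(-11136 - 15848\right) - -194 = \left(-31493\right) \left(-26984\right) + 194 = 849807112 + 194 = 849807306$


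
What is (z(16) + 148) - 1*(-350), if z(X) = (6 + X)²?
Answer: 982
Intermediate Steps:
(z(16) + 148) - 1*(-350) = ((6 + 16)² + 148) - 1*(-350) = (22² + 148) + 350 = (484 + 148) + 350 = 632 + 350 = 982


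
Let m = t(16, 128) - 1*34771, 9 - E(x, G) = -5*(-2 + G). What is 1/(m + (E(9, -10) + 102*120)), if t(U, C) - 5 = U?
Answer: -1/22561 ≈ -4.4324e-5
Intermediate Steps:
E(x, G) = -1 + 5*G (E(x, G) = 9 - (-5)*(-2 + G) = 9 - (10 - 5*G) = 9 + (-10 + 5*G) = -1 + 5*G)
t(U, C) = 5 + U
m = -34750 (m = (5 + 16) - 1*34771 = 21 - 34771 = -34750)
1/(m + (E(9, -10) + 102*120)) = 1/(-34750 + ((-1 + 5*(-10)) + 102*120)) = 1/(-34750 + ((-1 - 50) + 12240)) = 1/(-34750 + (-51 + 12240)) = 1/(-34750 + 12189) = 1/(-22561) = -1/22561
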